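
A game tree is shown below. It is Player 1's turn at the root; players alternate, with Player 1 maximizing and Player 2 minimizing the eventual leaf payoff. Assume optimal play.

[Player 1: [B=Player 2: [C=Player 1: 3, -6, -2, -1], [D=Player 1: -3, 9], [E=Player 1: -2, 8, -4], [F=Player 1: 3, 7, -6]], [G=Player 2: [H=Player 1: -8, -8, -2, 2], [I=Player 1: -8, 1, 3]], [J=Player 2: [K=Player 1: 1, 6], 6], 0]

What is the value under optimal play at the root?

6

C (Player 1): max(3, -6, -2, -1) = 3
D (Player 1): max(-3, 9) = 9
E (Player 1): max(-2, 8, -4) = 8
F (Player 1): max(3, 7, -6) = 7
B (Player 2): min(3, 9, 8, 7) = 3
H (Player 1): max(-8, -8, -2, 2) = 2
I (Player 1): max(-8, 1, 3) = 3
G (Player 2): min(2, 3) = 2
K (Player 1): max(1, 6) = 6
J (Player 2): min(6, 6) = 6
Root (Player 1): max(3, 2, 6, 0) = 6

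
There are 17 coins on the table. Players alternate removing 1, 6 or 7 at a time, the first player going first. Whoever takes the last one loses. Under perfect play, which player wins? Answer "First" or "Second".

Second

Compute winning (W) and losing (L) positions by backward induction:
i:   0  1  2  3  4  5  6  7  8  9 10 11 12 13 14 15 16 17
     W  L  W  L  W  L  W  W  W  W  W  W  W  L  W  L  W  L
Position 17 is L, so the second player wins.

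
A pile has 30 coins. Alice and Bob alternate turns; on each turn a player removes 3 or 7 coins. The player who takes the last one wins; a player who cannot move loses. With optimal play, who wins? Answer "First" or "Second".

Positions where the player to move wins (W) vs loses (L):
i:   0  1  2  3  4  5  6  7  8  9 10 11 12 13 14 15 16 17 18 19 20 21 22 23 24 25 26 27 28 29 30
     L  L  L  W  W  W  L  W  W  W  L  L  L  W  W  W  L  W  W  W  L  L  L  W  W  W  L  W  W  W  L
Position 30 is L, so the second player wins.

Second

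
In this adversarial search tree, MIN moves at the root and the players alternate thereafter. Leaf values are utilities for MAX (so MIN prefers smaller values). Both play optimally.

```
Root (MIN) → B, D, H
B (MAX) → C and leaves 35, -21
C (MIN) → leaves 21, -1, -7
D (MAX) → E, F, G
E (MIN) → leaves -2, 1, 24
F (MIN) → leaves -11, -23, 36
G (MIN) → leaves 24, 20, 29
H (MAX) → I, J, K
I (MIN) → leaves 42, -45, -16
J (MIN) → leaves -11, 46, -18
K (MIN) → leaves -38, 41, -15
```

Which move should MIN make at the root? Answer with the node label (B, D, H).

H

C (MIN): min(21, -1, -7) = -7
B (MAX): max(-7, 35, -21) = 35
E (MIN): min(-2, 1, 24) = -2
F (MIN): min(-11, -23, 36) = -23
G (MIN): min(24, 20, 29) = 20
D (MAX): max(-2, -23, 20) = 20
I (MIN): min(42, -45, -16) = -45
J (MIN): min(-11, 46, -18) = -18
K (MIN): min(-38, 41, -15) = -38
H (MAX): max(-45, -18, -38) = -18
Root (MIN): min(35, 20, -18) = -18
MIN picks the child with the lowest value: H (value -18).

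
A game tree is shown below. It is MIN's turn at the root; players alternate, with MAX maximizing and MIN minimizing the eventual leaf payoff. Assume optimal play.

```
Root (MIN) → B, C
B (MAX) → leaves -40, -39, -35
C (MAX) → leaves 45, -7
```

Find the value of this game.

B (MAX): max(-40, -39, -35) = -35
C (MAX): max(45, -7) = 45
Root (MIN): min(-35, 45) = -35

-35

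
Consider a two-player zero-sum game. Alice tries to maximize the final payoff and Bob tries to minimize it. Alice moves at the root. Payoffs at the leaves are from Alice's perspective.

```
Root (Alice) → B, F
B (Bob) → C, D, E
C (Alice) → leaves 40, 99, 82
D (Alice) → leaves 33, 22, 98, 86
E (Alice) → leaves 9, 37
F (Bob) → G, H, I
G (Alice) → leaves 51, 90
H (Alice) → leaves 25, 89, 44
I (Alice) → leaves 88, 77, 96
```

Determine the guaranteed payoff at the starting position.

89

C (Alice): max(40, 99, 82) = 99
D (Alice): max(33, 22, 98, 86) = 98
E (Alice): max(9, 37) = 37
B (Bob): min(99, 98, 37) = 37
G (Alice): max(51, 90) = 90
H (Alice): max(25, 89, 44) = 89
I (Alice): max(88, 77, 96) = 96
F (Bob): min(90, 89, 96) = 89
Root (Alice): max(37, 89) = 89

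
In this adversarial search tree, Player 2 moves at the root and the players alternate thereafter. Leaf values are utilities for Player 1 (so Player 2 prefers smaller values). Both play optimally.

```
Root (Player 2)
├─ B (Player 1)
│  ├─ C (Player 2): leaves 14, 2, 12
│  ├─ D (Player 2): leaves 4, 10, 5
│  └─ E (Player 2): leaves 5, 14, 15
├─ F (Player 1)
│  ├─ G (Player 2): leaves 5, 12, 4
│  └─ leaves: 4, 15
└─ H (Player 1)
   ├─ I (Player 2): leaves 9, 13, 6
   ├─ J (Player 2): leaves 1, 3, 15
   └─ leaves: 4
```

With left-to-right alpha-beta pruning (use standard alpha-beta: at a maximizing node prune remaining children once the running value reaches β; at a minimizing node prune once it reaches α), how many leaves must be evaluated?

C [α=-∞,β=+∞]: v=2
D [α=2,β=+∞]: v=4
E [α=4,β=+∞]: v=5
B [α=-∞,β=+∞]: v=5
G [α=-∞,β=5]: v=4
F [α=-∞,β=5]: v=15
I [α=-∞,β=5]: v=6
H [α=-∞,β=5]: v=6 after child 1 ≥ β → β-cutoff, skip 2
Root [α=-∞,β=+∞]: v=5
Leaves evaluated: 17 of 21.

17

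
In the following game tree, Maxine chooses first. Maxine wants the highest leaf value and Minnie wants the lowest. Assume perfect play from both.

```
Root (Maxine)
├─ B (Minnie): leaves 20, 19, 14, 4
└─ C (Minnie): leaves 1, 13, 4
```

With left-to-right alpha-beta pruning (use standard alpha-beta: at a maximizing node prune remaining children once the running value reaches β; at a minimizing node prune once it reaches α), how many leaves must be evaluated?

B [α=-∞,β=+∞]: v=4
C [α=4,β=+∞]: v=1 after child 1 ≤ α → α-cutoff, skip 2
Root [α=-∞,β=+∞]: v=4
Leaves evaluated: 5 of 7.

5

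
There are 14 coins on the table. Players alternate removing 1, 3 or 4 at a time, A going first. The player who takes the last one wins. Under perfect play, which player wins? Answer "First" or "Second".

Second

i:   0  1  2  3  4  5  6  7  8  9 10 11 12 13 14
     L  W  L  W  W  W  W  L  W  L  W  W  W  W  L
Position 14 is L, so the second player wins.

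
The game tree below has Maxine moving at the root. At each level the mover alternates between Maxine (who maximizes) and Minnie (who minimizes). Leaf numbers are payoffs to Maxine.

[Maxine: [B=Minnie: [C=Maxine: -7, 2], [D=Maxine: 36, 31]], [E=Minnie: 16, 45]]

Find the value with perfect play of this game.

16

C (Maxine): max(-7, 2) = 2
D (Maxine): max(36, 31) = 36
B (Minnie): min(2, 36) = 2
E (Minnie): min(16, 45) = 16
Root (Maxine): max(2, 16) = 16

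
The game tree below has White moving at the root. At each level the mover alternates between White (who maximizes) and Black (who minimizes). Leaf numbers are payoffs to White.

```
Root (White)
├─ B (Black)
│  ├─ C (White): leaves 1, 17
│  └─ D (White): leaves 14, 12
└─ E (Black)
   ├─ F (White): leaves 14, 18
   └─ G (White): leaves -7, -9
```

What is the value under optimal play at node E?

-7

F: max(14, 18) = 18
G: max(-7, -9) = -7
E: min(18, -7) = -7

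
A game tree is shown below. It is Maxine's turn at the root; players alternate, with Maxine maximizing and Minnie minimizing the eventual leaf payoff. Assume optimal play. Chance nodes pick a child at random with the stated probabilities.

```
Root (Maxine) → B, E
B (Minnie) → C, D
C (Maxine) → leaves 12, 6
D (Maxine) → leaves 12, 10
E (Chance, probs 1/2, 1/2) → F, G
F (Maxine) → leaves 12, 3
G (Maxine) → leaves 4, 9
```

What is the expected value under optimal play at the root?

12

C (Maxine): max(12, 6) = 12
D (Maxine): max(12, 10) = 12
B (Minnie): min(12, 12) = 12
F (Maxine): max(12, 3) = 12
G (Maxine): max(4, 9) = 9
E (Chance): 1/2·12 + 1/2·9 = 10.5
Root (Maxine): max(12, 10.5) = 12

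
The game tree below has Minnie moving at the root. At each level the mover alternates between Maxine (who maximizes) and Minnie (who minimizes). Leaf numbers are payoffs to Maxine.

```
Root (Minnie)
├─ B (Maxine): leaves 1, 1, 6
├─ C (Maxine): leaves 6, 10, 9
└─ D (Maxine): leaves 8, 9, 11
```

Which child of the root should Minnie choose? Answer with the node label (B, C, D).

B (Maxine): max(1, 1, 6) = 6
C (Maxine): max(6, 10, 9) = 10
D (Maxine): max(8, 9, 11) = 11
Root (Minnie): min(6, 10, 11) = 6
Minnie picks the child with the lowest value: B (value 6).

B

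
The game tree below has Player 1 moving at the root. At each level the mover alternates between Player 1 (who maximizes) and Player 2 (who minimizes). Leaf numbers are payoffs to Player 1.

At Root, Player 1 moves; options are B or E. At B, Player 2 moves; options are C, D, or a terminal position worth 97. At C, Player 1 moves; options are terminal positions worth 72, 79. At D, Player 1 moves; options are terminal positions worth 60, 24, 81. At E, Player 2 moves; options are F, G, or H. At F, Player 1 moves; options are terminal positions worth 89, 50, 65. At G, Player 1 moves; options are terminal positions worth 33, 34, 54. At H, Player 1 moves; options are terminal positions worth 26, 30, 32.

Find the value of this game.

79

C (Player 1): max(72, 79) = 79
D (Player 1): max(60, 24, 81) = 81
B (Player 2): min(79, 81, 97) = 79
F (Player 1): max(89, 50, 65) = 89
G (Player 1): max(33, 34, 54) = 54
H (Player 1): max(26, 30, 32) = 32
E (Player 2): min(89, 54, 32) = 32
Root (Player 1): max(79, 32) = 79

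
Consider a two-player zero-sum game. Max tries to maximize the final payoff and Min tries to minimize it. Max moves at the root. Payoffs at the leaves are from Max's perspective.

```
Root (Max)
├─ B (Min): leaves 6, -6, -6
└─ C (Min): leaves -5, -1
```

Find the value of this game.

-5

B (Min): min(6, -6, -6) = -6
C (Min): min(-5, -1) = -5
Root (Max): max(-6, -5) = -5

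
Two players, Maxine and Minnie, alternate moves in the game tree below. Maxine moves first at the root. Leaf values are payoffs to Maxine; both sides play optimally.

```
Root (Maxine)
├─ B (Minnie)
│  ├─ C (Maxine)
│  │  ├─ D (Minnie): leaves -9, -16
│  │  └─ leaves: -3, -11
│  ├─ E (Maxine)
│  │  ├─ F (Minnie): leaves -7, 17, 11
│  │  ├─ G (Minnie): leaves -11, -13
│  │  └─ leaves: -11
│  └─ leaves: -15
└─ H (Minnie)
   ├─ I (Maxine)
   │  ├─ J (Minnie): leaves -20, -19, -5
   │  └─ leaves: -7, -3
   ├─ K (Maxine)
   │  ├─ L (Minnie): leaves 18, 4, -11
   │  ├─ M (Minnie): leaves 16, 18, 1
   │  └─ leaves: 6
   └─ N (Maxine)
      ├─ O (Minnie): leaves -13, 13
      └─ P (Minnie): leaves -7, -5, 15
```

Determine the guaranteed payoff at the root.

D (Minnie): min(-9, -16) = -16
C (Maxine): max(-16, -3, -11) = -3
F (Minnie): min(-7, 17, 11) = -7
G (Minnie): min(-11, -13) = -13
E (Maxine): max(-7, -13, -11) = -7
B (Minnie): min(-3, -7, -15) = -15
J (Minnie): min(-20, -19, -5) = -20
I (Maxine): max(-20, -7, -3) = -3
L (Minnie): min(18, 4, -11) = -11
M (Minnie): min(16, 18, 1) = 1
K (Maxine): max(-11, 1, 6) = 6
O (Minnie): min(-13, 13) = -13
P (Minnie): min(-7, -5, 15) = -7
N (Maxine): max(-13, -7) = -7
H (Minnie): min(-3, 6, -7) = -7
Root (Maxine): max(-15, -7) = -7

-7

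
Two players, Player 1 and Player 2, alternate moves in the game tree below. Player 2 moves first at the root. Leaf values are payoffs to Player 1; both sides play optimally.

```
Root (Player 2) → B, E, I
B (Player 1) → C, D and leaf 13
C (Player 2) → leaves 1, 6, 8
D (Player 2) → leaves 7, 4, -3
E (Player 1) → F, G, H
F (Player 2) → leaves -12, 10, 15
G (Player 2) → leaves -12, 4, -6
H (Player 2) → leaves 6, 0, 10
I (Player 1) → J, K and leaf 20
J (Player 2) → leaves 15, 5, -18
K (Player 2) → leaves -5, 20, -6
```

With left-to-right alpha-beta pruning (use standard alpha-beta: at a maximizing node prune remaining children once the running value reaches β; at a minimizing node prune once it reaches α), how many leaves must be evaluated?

21

C [α=-∞,β=+∞]: v=1
D [α=1,β=+∞]: v=-3
B [α=-∞,β=+∞]: v=13
F [α=-∞,β=13]: v=-12
G [α=-12,β=13]: v=-12 after child 1 ≤ α → α-cutoff, skip 2
H [α=-12,β=13]: v=0
E [α=-∞,β=13]: v=0
J [α=-∞,β=0]: v=-18
K [α=-18,β=0]: v=-6
I [α=-∞,β=0]: v=20
Root [α=-∞,β=+∞]: v=0
Leaves evaluated: 21 of 23.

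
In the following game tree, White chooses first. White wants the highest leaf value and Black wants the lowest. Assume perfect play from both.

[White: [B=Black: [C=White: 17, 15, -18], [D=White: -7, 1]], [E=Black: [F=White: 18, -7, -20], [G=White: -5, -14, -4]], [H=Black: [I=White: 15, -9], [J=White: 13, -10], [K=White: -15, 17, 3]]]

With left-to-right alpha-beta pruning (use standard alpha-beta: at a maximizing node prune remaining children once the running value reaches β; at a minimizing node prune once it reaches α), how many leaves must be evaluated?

C [α=-∞,β=+∞]: v=17
D [α=-∞,β=17]: v=1
B [α=-∞,β=+∞]: v=1
F [α=1,β=+∞]: v=18
G [α=1,β=18]: v=-4
E [α=1,β=+∞]: v=-4
I [α=1,β=+∞]: v=15
J [α=1,β=15]: v=13
K [α=1,β=13]: v=17 after child 2 ≥ β → β-cutoff, skip 1
H [α=1,β=+∞]: v=13
Root [α=-∞,β=+∞]: v=13
Leaves evaluated: 17 of 18.

17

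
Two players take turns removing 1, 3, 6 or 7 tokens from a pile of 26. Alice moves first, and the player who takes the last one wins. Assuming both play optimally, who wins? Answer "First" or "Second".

Mark each pile size as W (mover wins) or L (mover loses):
i:   0  1  2  3  4  5  6  7  8  9 10 11 12 13 14 15 16 17 18 19 20 21 22 23 24 25 26
     L  W  L  W  L  W  W  W  W  W  W  W  L  W  L  W  L  W  W  W  W  W  W  W  L  W  L
Position 26 is L, so the second player wins.

Second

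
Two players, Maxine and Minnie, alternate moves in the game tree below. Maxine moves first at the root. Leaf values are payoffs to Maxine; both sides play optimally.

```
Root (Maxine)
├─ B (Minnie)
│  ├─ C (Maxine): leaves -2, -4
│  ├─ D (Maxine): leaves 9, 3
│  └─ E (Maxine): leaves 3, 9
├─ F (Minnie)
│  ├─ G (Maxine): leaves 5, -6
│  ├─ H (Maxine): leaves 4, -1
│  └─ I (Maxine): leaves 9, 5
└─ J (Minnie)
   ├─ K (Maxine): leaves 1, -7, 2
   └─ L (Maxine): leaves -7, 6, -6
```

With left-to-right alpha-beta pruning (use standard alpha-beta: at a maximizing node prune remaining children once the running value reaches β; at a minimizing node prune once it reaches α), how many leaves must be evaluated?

C [α=-∞,β=+∞]: v=-2
D [α=-∞,β=-2]: v=9 after child 1 ≥ β → β-cutoff, skip 1
E [α=-∞,β=-2]: v=3 after child 1 ≥ β → β-cutoff, skip 1
B [α=-∞,β=+∞]: v=-2
G [α=-2,β=+∞]: v=5
H [α=-2,β=5]: v=4
I [α=-2,β=4]: v=9 after child 1 ≥ β → β-cutoff, skip 1
F [α=-2,β=+∞]: v=4
K [α=4,β=+∞]: v=2
J [α=4,β=+∞]: v=2 after child 1 ≤ α → α-cutoff, skip 1
Root [α=-∞,β=+∞]: v=4
Leaves evaluated: 12 of 18.

12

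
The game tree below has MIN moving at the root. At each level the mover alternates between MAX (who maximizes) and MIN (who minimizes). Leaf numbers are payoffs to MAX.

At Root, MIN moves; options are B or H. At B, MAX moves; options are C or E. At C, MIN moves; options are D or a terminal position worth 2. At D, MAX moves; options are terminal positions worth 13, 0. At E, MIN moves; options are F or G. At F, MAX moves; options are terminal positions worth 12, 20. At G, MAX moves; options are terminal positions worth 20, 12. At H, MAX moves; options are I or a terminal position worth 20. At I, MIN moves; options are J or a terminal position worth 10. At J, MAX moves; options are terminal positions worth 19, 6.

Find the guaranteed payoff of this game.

D (MAX): max(13, 0) = 13
C (MIN): min(13, 2) = 2
F (MAX): max(12, 20) = 20
G (MAX): max(20, 12) = 20
E (MIN): min(20, 20) = 20
B (MAX): max(2, 20) = 20
J (MAX): max(19, 6) = 19
I (MIN): min(19, 10) = 10
H (MAX): max(10, 20) = 20
Root (MIN): min(20, 20) = 20

20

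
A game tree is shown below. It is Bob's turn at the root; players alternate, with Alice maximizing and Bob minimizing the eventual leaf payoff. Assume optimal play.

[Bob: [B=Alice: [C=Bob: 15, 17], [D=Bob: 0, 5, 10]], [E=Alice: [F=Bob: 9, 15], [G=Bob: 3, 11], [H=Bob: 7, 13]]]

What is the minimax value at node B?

C: min(15, 17) = 15
D: min(0, 5, 10) = 0
B: max(15, 0) = 15

15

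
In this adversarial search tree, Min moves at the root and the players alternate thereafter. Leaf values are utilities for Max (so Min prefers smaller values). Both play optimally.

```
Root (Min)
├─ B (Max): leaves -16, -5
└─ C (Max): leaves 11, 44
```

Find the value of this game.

-5

B (Max): max(-16, -5) = -5
C (Max): max(11, 44) = 44
Root (Min): min(-5, 44) = -5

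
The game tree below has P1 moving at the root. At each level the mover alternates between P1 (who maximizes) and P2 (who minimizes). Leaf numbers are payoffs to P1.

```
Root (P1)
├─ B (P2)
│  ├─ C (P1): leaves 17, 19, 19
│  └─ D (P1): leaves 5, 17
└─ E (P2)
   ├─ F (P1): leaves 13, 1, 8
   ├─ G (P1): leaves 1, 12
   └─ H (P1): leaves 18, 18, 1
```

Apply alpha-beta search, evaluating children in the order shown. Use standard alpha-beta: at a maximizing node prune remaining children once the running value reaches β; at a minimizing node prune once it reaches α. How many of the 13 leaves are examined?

8

C [α=-∞,β=+∞]: v=19
D [α=-∞,β=19]: v=17
B [α=-∞,β=+∞]: v=17
F [α=17,β=+∞]: v=13
E [α=17,β=+∞]: v=13 after child 1 ≤ α → α-cutoff, skip 2
Root [α=-∞,β=+∞]: v=17
Leaves evaluated: 8 of 13.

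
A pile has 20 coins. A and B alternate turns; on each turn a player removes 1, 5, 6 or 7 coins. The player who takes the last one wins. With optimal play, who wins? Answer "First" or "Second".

W/L table (W = player to move can force a win):
i:   0  1  2  3  4  5  6  7  8  9 10 11 12 13 14 15 16 17 18 19 20
     L  W  L  W  L  W  W  W  W  W  W  W  L  W  L  W  L  W  W  W  W
Position 20 is W, so the first player wins.

First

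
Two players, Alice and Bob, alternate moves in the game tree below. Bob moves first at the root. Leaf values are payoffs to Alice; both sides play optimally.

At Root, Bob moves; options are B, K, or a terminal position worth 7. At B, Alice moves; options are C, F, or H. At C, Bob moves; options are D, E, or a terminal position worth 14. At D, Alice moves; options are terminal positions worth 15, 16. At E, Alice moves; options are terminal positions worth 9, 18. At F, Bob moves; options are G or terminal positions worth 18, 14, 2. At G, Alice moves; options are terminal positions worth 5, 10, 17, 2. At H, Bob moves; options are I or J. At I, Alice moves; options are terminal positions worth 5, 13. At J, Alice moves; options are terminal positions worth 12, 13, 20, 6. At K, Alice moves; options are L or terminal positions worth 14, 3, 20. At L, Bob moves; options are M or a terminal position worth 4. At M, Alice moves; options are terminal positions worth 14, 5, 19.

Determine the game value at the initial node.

D (Alice): max(15, 16) = 16
E (Alice): max(9, 18) = 18
C (Bob): min(16, 18, 14) = 14
G (Alice): max(5, 10, 17, 2) = 17
F (Bob): min(17, 18, 14, 2) = 2
I (Alice): max(5, 13) = 13
J (Alice): max(12, 13, 20, 6) = 20
H (Bob): min(13, 20) = 13
B (Alice): max(14, 2, 13) = 14
M (Alice): max(14, 5, 19) = 19
L (Bob): min(19, 4) = 4
K (Alice): max(4, 14, 3, 20) = 20
Root (Bob): min(14, 20, 7) = 7

7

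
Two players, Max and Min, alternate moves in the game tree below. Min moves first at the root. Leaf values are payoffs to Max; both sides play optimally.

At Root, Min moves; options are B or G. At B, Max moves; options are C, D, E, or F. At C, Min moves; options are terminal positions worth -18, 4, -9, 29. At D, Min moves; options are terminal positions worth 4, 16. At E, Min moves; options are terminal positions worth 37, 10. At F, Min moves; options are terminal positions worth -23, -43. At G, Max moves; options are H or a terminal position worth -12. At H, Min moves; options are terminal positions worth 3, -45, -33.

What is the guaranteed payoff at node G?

H: min(3, -45, -33) = -45
G: max(-45, -12) = -12

-12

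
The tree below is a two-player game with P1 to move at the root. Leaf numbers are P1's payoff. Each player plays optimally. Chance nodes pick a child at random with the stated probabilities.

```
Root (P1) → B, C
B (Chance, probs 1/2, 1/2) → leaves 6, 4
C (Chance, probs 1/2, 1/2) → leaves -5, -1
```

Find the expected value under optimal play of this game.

B (Chance): 1/2·6 + 1/2·4 = 5
C (Chance): 1/2·-5 + 1/2·-1 = -3
Root (P1): max(5, -3) = 5

5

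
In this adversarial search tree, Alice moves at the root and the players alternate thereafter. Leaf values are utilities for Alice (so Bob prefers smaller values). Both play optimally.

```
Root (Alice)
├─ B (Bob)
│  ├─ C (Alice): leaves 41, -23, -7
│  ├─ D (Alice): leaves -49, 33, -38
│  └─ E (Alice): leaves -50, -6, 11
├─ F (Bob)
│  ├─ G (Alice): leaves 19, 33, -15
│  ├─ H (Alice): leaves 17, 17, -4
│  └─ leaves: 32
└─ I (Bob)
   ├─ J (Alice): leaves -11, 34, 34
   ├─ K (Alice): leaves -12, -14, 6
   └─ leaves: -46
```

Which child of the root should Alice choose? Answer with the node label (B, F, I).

C (Alice): max(41, -23, -7) = 41
D (Alice): max(-49, 33, -38) = 33
E (Alice): max(-50, -6, 11) = 11
B (Bob): min(41, 33, 11) = 11
G (Alice): max(19, 33, -15) = 33
H (Alice): max(17, 17, -4) = 17
F (Bob): min(33, 17, 32) = 17
J (Alice): max(-11, 34, 34) = 34
K (Alice): max(-12, -14, 6) = 6
I (Bob): min(34, 6, -46) = -46
Root (Alice): max(11, 17, -46) = 17
Alice picks the child with the highest value: F (value 17).

F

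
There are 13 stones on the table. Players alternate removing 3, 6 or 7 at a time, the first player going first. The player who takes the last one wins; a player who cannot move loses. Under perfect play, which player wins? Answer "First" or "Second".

i:   0  1  2  3  4  5  6  7  8  9 10 11 12 13
     L  L  L  W  W  W  W  W  W  W  L  L  L  W
Position 13 is W, so the first player wins.

First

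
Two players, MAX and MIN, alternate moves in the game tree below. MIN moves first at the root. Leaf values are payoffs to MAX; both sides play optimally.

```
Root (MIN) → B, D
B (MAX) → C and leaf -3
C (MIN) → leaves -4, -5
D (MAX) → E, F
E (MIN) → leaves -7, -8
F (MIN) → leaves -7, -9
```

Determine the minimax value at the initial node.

C (MIN): min(-4, -5) = -5
B (MAX): max(-5, -3) = -3
E (MIN): min(-7, -8) = -8
F (MIN): min(-7, -9) = -9
D (MAX): max(-8, -9) = -8
Root (MIN): min(-3, -8) = -8

-8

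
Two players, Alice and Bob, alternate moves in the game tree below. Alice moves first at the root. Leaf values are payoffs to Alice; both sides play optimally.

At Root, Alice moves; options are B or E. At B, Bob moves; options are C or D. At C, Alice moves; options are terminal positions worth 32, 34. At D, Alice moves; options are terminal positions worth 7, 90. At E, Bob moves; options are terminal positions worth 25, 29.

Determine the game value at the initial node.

34

C (Alice): max(32, 34) = 34
D (Alice): max(7, 90) = 90
B (Bob): min(34, 90) = 34
E (Bob): min(25, 29) = 25
Root (Alice): max(34, 25) = 34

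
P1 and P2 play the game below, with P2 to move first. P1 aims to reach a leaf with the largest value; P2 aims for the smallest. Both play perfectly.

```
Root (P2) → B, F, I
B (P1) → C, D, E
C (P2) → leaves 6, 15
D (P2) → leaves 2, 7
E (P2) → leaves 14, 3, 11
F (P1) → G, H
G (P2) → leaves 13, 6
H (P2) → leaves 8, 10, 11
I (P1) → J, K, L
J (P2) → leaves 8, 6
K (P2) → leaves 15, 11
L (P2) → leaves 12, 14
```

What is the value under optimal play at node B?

C: min(6, 15) = 6
D: min(2, 7) = 2
E: min(14, 3, 11) = 3
B: max(6, 2, 3) = 6

6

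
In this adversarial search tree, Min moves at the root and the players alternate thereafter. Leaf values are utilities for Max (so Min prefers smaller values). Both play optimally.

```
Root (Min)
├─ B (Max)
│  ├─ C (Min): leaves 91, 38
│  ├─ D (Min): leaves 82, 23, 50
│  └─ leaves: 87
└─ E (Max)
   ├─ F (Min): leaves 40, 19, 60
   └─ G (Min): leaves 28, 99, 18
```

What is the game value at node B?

87

C: min(91, 38) = 38
D: min(82, 23, 50) = 23
B: max(38, 23, 87) = 87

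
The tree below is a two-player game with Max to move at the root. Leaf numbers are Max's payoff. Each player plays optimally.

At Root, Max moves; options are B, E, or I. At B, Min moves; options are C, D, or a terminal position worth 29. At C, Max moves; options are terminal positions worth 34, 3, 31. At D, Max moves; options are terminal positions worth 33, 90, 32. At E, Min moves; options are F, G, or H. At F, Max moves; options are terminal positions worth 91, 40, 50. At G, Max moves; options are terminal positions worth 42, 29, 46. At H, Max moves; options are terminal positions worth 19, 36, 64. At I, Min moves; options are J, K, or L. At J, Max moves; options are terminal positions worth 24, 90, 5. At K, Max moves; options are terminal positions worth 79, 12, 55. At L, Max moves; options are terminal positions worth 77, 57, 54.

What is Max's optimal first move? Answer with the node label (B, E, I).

I

C (Max): max(34, 3, 31) = 34
D (Max): max(33, 90, 32) = 90
B (Min): min(34, 90, 29) = 29
F (Max): max(91, 40, 50) = 91
G (Max): max(42, 29, 46) = 46
H (Max): max(19, 36, 64) = 64
E (Min): min(91, 46, 64) = 46
J (Max): max(24, 90, 5) = 90
K (Max): max(79, 12, 55) = 79
L (Max): max(77, 57, 54) = 77
I (Min): min(90, 79, 77) = 77
Root (Max): max(29, 46, 77) = 77
Max picks the child with the highest value: I (value 77).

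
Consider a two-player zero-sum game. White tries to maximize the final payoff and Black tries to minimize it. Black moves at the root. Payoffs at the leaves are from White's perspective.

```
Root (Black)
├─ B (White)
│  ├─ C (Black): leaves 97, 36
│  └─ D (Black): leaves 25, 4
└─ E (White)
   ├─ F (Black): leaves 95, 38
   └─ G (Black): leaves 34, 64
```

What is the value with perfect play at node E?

38

F: min(95, 38) = 38
G: min(34, 64) = 34
E: max(38, 34) = 38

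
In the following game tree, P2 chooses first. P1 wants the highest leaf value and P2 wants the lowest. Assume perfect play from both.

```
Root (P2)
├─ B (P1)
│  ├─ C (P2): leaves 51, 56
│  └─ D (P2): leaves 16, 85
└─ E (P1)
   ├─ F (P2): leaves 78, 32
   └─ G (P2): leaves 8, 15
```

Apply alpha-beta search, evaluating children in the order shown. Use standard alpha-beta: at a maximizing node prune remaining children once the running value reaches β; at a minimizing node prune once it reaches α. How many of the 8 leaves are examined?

6

C [α=-∞,β=+∞]: v=51
D [α=51,β=+∞]: v=16 after child 1 ≤ α → α-cutoff, skip 1
B [α=-∞,β=+∞]: v=51
F [α=-∞,β=51]: v=32
G [α=32,β=51]: v=8 after child 1 ≤ α → α-cutoff, skip 1
E [α=-∞,β=51]: v=32
Root [α=-∞,β=+∞]: v=32
Leaves evaluated: 6 of 8.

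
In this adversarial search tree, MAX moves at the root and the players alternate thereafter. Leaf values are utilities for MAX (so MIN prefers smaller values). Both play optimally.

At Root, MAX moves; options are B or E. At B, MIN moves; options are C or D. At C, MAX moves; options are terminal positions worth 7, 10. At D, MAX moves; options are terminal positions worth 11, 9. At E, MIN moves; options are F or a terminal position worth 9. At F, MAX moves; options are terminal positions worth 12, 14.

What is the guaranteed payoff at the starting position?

10

C (MAX): max(7, 10) = 10
D (MAX): max(11, 9) = 11
B (MIN): min(10, 11) = 10
F (MAX): max(12, 14) = 14
E (MIN): min(14, 9) = 9
Root (MAX): max(10, 9) = 10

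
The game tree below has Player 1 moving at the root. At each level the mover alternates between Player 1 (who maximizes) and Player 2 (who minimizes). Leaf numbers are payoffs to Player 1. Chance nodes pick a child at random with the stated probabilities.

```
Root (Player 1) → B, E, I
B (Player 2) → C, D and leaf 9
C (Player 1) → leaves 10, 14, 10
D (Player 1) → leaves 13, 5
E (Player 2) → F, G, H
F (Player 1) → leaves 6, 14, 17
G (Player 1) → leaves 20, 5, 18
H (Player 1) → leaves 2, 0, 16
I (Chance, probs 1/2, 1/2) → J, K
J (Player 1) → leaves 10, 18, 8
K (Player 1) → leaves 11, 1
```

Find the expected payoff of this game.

C (Player 1): max(10, 14, 10) = 14
D (Player 1): max(13, 5) = 13
B (Player 2): min(14, 13, 9) = 9
F (Player 1): max(6, 14, 17) = 17
G (Player 1): max(20, 5, 18) = 20
H (Player 1): max(2, 0, 16) = 16
E (Player 2): min(17, 20, 16) = 16
J (Player 1): max(10, 18, 8) = 18
K (Player 1): max(11, 1) = 11
I (Chance): 1/2·18 + 1/2·11 = 14.5
Root (Player 1): max(9, 16, 14.5) = 16

16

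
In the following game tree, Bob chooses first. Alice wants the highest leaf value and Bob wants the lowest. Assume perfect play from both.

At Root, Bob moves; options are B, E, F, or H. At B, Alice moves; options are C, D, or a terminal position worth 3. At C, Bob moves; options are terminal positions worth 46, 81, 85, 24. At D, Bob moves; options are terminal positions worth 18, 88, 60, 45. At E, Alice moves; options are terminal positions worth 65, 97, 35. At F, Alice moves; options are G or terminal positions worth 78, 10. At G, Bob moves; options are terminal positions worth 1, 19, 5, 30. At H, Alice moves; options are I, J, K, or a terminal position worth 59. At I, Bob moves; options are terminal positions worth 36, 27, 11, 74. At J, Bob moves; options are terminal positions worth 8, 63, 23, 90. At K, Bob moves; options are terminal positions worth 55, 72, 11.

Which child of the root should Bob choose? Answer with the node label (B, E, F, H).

C (Bob): min(46, 81, 85, 24) = 24
D (Bob): min(18, 88, 60, 45) = 18
B (Alice): max(24, 18, 3) = 24
E (Alice): max(65, 97, 35) = 97
G (Bob): min(1, 19, 5, 30) = 1
F (Alice): max(1, 78, 10) = 78
I (Bob): min(36, 27, 11, 74) = 11
J (Bob): min(8, 63, 23, 90) = 8
K (Bob): min(55, 72, 11) = 11
H (Alice): max(11, 8, 11, 59) = 59
Root (Bob): min(24, 97, 78, 59) = 24
Bob picks the child with the lowest value: B (value 24).

B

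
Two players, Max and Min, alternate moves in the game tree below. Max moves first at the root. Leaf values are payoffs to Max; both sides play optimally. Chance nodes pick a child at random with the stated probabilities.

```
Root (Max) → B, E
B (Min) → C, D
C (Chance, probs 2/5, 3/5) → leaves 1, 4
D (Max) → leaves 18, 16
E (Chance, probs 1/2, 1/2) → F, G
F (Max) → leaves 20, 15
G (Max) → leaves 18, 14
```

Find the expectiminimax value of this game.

C (Chance): 2/5·1 + 3/5·4 = 2.8
D (Max): max(18, 16) = 18
B (Min): min(2.8, 18) = 2.8
F (Max): max(20, 15) = 20
G (Max): max(18, 14) = 18
E (Chance): 1/2·20 + 1/2·18 = 19
Root (Max): max(2.8, 19) = 19

19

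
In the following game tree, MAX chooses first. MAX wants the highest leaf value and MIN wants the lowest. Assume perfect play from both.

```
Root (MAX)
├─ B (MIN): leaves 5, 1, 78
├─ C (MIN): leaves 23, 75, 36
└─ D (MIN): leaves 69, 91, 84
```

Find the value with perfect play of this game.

B (MIN): min(5, 1, 78) = 1
C (MIN): min(23, 75, 36) = 23
D (MIN): min(69, 91, 84) = 69
Root (MAX): max(1, 23, 69) = 69

69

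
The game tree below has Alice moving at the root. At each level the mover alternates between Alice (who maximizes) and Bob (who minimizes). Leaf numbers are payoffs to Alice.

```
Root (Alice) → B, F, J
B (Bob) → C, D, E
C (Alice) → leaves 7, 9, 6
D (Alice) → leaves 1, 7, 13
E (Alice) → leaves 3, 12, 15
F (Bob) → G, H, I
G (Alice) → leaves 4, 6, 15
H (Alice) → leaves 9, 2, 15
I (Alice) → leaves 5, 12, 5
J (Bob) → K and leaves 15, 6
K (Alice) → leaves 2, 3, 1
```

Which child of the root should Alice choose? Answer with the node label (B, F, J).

F

C (Alice): max(7, 9, 6) = 9
D (Alice): max(1, 7, 13) = 13
E (Alice): max(3, 12, 15) = 15
B (Bob): min(9, 13, 15) = 9
G (Alice): max(4, 6, 15) = 15
H (Alice): max(9, 2, 15) = 15
I (Alice): max(5, 12, 5) = 12
F (Bob): min(15, 15, 12) = 12
K (Alice): max(2, 3, 1) = 3
J (Bob): min(3, 15, 6) = 3
Root (Alice): max(9, 12, 3) = 12
Alice picks the child with the highest value: F (value 12).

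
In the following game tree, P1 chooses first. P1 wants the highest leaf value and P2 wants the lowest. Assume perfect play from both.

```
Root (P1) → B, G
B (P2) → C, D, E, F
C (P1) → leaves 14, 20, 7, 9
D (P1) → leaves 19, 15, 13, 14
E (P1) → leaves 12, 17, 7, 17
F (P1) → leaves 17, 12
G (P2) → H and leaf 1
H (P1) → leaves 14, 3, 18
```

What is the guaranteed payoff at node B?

C: max(14, 20, 7, 9) = 20
D: max(19, 15, 13, 14) = 19
E: max(12, 17, 7, 17) = 17
F: max(17, 12) = 17
B: min(20, 19, 17, 17) = 17

17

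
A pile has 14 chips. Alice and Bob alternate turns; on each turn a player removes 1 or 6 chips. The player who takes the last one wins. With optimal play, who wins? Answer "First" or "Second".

Compute winning (W) and losing (L) positions by backward induction:
i:   0  1  2  3  4  5  6  7  8  9 10 11 12 13 14
     L  W  L  W  L  W  W  L  W  L  W  L  W  W  L
Position 14 is L, so the second player wins.

Second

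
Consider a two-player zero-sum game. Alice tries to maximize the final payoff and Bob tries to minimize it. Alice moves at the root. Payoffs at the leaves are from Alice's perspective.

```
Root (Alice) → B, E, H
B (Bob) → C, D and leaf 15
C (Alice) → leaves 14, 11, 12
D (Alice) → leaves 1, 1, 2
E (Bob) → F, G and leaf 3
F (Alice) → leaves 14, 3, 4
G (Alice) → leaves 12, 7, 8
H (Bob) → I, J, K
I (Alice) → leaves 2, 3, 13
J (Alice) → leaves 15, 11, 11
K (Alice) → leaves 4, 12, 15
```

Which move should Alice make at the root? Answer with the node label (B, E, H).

H

C (Alice): max(14, 11, 12) = 14
D (Alice): max(1, 1, 2) = 2
B (Bob): min(14, 2, 15) = 2
F (Alice): max(14, 3, 4) = 14
G (Alice): max(12, 7, 8) = 12
E (Bob): min(14, 12, 3) = 3
I (Alice): max(2, 3, 13) = 13
J (Alice): max(15, 11, 11) = 15
K (Alice): max(4, 12, 15) = 15
H (Bob): min(13, 15, 15) = 13
Root (Alice): max(2, 3, 13) = 13
Alice picks the child with the highest value: H (value 13).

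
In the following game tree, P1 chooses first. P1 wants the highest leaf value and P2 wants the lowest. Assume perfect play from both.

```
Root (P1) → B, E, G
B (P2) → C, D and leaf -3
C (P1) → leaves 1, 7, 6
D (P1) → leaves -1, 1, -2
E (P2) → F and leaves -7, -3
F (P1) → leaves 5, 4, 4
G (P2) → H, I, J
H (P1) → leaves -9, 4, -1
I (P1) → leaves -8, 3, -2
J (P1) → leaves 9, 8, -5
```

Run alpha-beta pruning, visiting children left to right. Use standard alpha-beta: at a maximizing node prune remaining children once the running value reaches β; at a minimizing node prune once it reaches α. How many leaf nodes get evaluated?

C [α=-∞,β=+∞]: v=7
D [α=-∞,β=7]: v=1
B [α=-∞,β=+∞]: v=-3
F [α=-3,β=+∞]: v=5
E [α=-3,β=+∞]: v=-7 after child 2 ≤ α → α-cutoff, skip 1
H [α=-3,β=+∞]: v=4
I [α=-3,β=4]: v=3
J [α=-3,β=3]: v=9 after child 1 ≥ β → β-cutoff, skip 2
G [α=-3,β=+∞]: v=3
Root [α=-∞,β=+∞]: v=3
Leaves evaluated: 18 of 21.

18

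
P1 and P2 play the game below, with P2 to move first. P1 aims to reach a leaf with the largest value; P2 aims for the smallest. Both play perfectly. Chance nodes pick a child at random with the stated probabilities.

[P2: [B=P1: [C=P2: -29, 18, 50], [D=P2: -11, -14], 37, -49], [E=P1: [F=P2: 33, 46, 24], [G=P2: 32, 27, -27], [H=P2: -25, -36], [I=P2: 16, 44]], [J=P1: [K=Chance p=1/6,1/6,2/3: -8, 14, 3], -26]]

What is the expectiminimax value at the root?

3

C (P2): min(-29, 18, 50) = -29
D (P2): min(-11, -14) = -14
B (P1): max(-29, -14, 37, -49) = 37
F (P2): min(33, 46, 24) = 24
G (P2): min(32, 27, -27) = -27
H (P2): min(-25, -36) = -36
I (P2): min(16, 44) = 16
E (P1): max(24, -27, -36, 16) = 24
K (Chance): 1/6·-8 + 1/6·14 + 2/3·3 = 3
J (P1): max(3, -26) = 3
Root (P2): min(37, 24, 3) = 3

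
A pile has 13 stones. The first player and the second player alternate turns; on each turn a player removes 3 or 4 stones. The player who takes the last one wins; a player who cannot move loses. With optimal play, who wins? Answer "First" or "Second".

i:   0  1  2  3  4  5  6  7  8  9 10 11 12 13
     L  L  L  W  W  W  W  L  L  L  W  W  W  W
Position 13 is W, so the first player wins.

First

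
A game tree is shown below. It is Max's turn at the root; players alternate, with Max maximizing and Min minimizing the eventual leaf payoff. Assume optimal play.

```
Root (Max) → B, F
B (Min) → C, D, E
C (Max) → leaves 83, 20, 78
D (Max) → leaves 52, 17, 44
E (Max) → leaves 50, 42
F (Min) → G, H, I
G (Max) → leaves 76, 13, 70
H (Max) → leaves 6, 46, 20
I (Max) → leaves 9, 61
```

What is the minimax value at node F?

G: max(76, 13, 70) = 76
H: max(6, 46, 20) = 46
I: max(9, 61) = 61
F: min(76, 46, 61) = 46

46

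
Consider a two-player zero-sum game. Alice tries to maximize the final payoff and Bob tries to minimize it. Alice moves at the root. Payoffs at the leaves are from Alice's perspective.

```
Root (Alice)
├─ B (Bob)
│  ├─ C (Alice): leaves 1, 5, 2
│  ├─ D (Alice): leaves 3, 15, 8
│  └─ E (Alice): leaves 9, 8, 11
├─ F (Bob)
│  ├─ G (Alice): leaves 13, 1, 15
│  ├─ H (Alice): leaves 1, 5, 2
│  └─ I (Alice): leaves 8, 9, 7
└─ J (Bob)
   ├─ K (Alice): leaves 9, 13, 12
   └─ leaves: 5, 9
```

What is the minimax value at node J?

5

K: max(9, 13, 12) = 13
J: min(13, 5, 9) = 5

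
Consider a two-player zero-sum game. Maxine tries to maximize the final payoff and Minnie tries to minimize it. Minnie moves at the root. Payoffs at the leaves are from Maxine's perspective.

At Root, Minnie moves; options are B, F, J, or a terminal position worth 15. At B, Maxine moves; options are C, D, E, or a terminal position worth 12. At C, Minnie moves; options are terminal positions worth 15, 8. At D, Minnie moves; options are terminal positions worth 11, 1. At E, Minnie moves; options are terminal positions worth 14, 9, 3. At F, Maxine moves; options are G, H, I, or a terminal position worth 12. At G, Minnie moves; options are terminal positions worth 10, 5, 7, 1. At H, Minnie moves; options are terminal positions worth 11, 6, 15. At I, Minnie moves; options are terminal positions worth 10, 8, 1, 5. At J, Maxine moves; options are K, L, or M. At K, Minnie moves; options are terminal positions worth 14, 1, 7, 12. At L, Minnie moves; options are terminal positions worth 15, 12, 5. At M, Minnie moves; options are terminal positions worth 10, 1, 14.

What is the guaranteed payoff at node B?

C: min(15, 8) = 8
D: min(11, 1) = 1
E: min(14, 9, 3) = 3
B: max(8, 1, 3, 12) = 12

12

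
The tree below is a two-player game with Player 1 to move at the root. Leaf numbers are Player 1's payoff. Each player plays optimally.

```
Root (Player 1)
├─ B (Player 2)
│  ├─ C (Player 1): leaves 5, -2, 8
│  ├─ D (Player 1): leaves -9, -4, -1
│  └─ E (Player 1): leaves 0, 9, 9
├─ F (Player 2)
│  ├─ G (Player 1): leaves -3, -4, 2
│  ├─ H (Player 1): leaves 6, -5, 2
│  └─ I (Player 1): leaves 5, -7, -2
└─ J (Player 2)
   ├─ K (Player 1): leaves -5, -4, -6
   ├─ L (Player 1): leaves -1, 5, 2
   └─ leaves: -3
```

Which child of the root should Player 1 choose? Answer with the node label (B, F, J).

F

C (Player 1): max(5, -2, 8) = 8
D (Player 1): max(-9, -4, -1) = -1
E (Player 1): max(0, 9, 9) = 9
B (Player 2): min(8, -1, 9) = -1
G (Player 1): max(-3, -4, 2) = 2
H (Player 1): max(6, -5, 2) = 6
I (Player 1): max(5, -7, -2) = 5
F (Player 2): min(2, 6, 5) = 2
K (Player 1): max(-5, -4, -6) = -4
L (Player 1): max(-1, 5, 2) = 5
J (Player 2): min(-4, 5, -3) = -4
Root (Player 1): max(-1, 2, -4) = 2
Player 1 picks the child with the highest value: F (value 2).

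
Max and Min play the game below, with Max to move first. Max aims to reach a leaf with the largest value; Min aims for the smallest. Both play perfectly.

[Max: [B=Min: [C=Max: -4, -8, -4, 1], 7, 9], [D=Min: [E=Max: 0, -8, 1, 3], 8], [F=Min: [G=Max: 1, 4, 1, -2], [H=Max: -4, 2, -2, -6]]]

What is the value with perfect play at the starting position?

C (Max): max(-4, -8, -4, 1) = 1
B (Min): min(1, 7, 9) = 1
E (Max): max(0, -8, 1, 3) = 3
D (Min): min(3, 8) = 3
G (Max): max(1, 4, 1, -2) = 4
H (Max): max(-4, 2, -2, -6) = 2
F (Min): min(4, 2) = 2
Root (Max): max(1, 3, 2) = 3

3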